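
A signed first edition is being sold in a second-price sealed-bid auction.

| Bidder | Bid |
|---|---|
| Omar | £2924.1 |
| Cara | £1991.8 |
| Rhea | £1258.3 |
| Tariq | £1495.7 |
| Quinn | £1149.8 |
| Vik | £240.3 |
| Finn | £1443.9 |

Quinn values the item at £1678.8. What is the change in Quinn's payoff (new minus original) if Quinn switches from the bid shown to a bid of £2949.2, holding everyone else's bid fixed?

The highest bid among the other bidders is £2924.1; Quinn's bid doesn't change that.
Original bid £1149.8: Quinn is not highest (top rival bid is £2924.1); payoff £0.
Alternative bid £2949.2: Quinn is highest, pays the top rival bid £2924.1; payoff £1678.8 − £2924.1 = −£1245.3.
Change in payoff = −£1245.3 − (£0) = −£1245.3.

−£1245.3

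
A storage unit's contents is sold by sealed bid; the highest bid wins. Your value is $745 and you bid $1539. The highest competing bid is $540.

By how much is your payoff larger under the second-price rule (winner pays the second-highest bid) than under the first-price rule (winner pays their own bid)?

You have the highest bid, so you win under either rule.
Second-price: pay $540 → payoff $205.
First-price: pay your own bid $1539 → payoff −$794.
Difference = $205 − (−$794) = $999.

$999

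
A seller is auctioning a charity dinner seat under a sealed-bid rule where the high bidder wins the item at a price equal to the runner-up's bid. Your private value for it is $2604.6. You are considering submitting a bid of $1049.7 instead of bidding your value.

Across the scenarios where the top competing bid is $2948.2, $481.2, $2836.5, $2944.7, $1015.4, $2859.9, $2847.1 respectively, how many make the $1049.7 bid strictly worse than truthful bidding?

0

The deviation hurts exactly when the highest competing bid lies strictly between $1049.7 and $2604.6 — underbidding then forfeits a profitable win.
$2948.2: above both → same outcome either way.
$481.2: below both → same outcome either way.
$2836.5: above both → same outcome either way.
$2944.7: above both → same outcome either way.
$1015.4: below both → same outcome either way.
$2859.9: above both → same outcome either way.
$2847.1: above both → same outcome either way.
Count: 0.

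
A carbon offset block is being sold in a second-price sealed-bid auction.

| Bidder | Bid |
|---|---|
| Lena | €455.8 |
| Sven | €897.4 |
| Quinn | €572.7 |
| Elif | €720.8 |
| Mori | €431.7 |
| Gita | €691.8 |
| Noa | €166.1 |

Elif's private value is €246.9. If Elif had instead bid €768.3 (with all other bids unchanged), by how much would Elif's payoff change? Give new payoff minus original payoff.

The highest bid among the other bidders is €897.4; Elif's bid doesn't change that.
Original bid €720.8: Elif is not highest (top rival bid is €897.4); payoff €0.
Alternative bid €768.3: Elif is not highest (top rival bid is €897.4); payoff €0.
Change in payoff = €0 − (€0) = €0.

€0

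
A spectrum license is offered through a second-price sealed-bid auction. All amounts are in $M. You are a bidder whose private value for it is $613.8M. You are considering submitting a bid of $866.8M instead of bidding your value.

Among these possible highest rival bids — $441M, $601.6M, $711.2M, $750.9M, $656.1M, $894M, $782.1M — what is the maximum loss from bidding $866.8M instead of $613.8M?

$441M: same outcome either way → loss $0M.
$601.6M: same outcome either way → loss $0M.
$711.2M: truthful gives $0M, deviation gives −$97.4M → loss $97.4M.
$750.9M: truthful gives $0M, deviation gives −$137.1M → loss $137.1M.
$656.1M: truthful gives $0M, deviation gives −$42.3M → loss $42.3M.
$894M: same outcome either way → loss $0M.
$782.1M: truthful gives $0M, deviation gives −$168.3M → loss $168.3M.
Maximum loss: $168.3M.

$168.3M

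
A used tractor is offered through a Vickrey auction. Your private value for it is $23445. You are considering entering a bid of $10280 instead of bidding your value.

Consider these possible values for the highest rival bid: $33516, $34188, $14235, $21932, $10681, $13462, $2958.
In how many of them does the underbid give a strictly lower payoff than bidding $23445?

4

The deviation hurts exactly when the highest competing bid lies strictly between $10280 and $23445 — underbidding then forfeits a profitable win.
$33516: above both → same outcome either way.
$34188: above both → same outcome either way.
$14235: inside the interval → strictly worse (loss $9210).
$21932: inside the interval → strictly worse (loss $1513).
$10681: inside the interval → strictly worse (loss $12764).
$13462: inside the interval → strictly worse (loss $9983).
$2958: below both → same outcome either way.
Count: 4.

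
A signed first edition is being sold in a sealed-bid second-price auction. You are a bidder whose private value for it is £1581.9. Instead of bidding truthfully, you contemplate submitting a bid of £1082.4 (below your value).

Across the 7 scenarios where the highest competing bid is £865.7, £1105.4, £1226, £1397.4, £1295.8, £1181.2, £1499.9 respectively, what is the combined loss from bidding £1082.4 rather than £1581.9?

£1785.7

The deviation costs you only when the competing bid falls strictly between £1082.4 and £1581.9; elsewhere both bids give the same outcome.
£865.7: outcomes coincide → loss £0.
£1105.4: truthful payoff £476.5, deviation payoff £0 → loss £476.5.
£1226: truthful payoff £355.9, deviation payoff £0 → loss £355.9.
£1397.4: truthful payoff £184.5, deviation payoff £0 → loss £184.5.
£1295.8: truthful payoff £286.1, deviation payoff £0 → loss £286.1.
£1181.2: truthful payoff £400.7, deviation payoff £0 → loss £400.7.
£1499.9: truthful payoff £82, deviation payoff £0 → loss £82.
Total loss = £476.5 + £355.9 + £184.5 + £286.1 + £400.7 + £82 = £1785.7.
In a second-price auction your bid sets only whether you win, not what you pay, so bidding your true value is weakly dominant.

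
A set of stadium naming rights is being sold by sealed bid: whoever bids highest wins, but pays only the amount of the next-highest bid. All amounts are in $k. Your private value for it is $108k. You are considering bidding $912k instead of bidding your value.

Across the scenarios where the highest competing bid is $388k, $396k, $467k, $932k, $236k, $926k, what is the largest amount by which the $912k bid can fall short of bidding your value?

$388k: truthful gives $0k, deviation gives −$280k → loss $280k.
$396k: truthful gives $0k, deviation gives −$288k → loss $288k.
$467k: truthful gives $0k, deviation gives −$359k → loss $359k.
$932k: same outcome either way → loss $0k.
$236k: truthful gives $0k, deviation gives −$128k → loss $128k.
$926k: same outcome either way → loss $0k.
Maximum loss: $359k.

$359k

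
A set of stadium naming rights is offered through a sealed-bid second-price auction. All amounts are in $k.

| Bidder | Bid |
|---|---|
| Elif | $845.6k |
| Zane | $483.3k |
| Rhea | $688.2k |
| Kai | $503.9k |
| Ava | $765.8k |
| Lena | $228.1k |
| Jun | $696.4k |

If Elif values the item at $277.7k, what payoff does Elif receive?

Highest bid: Elif at $845.6k, so Elif wins.
Second-highest bid: Ava at $765.8k — that is the price the winner pays.
Elif's payoff = value − price = $277.7k − $765.8k = −$488.1k.

−$488.1k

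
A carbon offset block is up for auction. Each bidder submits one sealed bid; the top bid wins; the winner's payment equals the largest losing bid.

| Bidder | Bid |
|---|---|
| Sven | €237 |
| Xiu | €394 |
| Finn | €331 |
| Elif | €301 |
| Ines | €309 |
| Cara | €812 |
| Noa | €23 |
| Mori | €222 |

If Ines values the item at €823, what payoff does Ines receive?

Highest bid: Cara at €812, so Cara wins.
Second-highest bid: Xiu at €394 — that is the price the winner pays.
Ines did not win, so Ines pays nothing and receives nothing: payoff €0.

€0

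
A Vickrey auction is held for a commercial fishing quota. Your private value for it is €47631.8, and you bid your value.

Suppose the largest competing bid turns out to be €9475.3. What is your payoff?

€38156.5

Your bid €47631.8 exceeds the highest competing bid €9475.3, so you win.
In a second-price auction the winner pays the second-highest bid, €9475.3.
Payoff = value − price = €47631.8 − €9475.3 = €38156.5.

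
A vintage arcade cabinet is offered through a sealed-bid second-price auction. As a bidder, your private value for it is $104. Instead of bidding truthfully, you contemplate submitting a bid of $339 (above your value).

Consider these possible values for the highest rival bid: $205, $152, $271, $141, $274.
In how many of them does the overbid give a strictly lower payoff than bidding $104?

The deviation hurts exactly when the highest competing bid lies strictly between $104 and $339 — overbidding then wins at a price above your value.
$205: inside the interval → strictly worse (loss $101).
$152: inside the interval → strictly worse (loss $48).
$271: inside the interval → strictly worse (loss $167).
$141: inside the interval → strictly worse (loss $37).
$274: inside the interval → strictly worse (loss $170).
Count: 5.

5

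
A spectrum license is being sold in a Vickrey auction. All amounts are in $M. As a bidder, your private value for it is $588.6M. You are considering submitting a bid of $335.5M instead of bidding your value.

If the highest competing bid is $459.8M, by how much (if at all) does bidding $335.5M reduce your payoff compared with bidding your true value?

Bidding your value $588.6M: you win (since $588.6M > $459.8M) and pay $459.8M. Payoff $128.8M.
Bidding $335.5M: you lose. Payoff $0M.
The competing bid $459.8M lies between your shaded bid and your value, so underbidding forfeits an item you could have won at a profitable price.
Loss from deviating = $128.8M − ($0M) = $128.8M.

$128.8M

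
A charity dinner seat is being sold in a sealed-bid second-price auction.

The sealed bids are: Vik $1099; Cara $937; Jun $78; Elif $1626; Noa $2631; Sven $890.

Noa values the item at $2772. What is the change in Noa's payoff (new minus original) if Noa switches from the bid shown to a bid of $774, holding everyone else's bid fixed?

The highest bid among the other bidders is $1626; Noa's bid doesn't change that.
Original bid $2631: Noa is highest, pays the top rival bid $1626; payoff $2772 − $1626 = $1146.
Alternative bid $774: Noa is not highest (top rival bid is $1626); payoff $0.
Change in payoff = $0 − ($1146) = −$1146.

−$1146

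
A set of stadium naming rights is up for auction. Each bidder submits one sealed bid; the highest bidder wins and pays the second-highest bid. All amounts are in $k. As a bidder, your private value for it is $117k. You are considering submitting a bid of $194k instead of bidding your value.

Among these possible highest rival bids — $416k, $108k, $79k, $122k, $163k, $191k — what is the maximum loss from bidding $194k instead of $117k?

$416k: same outcome either way → loss $0k.
$108k: same outcome either way → loss $0k.
$79k: same outcome either way → loss $0k.
$122k: truthful gives $0k, deviation gives −$5k → loss $5k.
$163k: truthful gives $0k, deviation gives −$46k → loss $46k.
$191k: truthful gives $0k, deviation gives −$74k → loss $74k.
Maximum loss: $74k.

$74k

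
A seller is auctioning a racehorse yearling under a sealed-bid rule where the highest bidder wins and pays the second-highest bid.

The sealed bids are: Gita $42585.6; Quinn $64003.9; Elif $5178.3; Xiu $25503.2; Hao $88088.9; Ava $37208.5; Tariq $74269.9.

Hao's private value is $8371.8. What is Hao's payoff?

−$65898.1

Highest bid: Hao at $88088.9, so Hao wins.
Second-highest bid: Tariq at $74269.9 — that is the price the winner pays.
Hao's payoff = value − price = $8371.8 − $74269.9 = −$65898.1.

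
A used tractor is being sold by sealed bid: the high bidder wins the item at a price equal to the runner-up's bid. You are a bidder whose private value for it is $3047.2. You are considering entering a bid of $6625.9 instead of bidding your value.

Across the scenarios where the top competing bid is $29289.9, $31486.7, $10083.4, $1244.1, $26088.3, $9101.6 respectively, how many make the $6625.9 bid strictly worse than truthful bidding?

0

The deviation hurts exactly when the highest competing bid lies strictly between $3047.2 and $6625.9 — overbidding then wins at a price above your value.
$29289.9: above both → same outcome either way.
$31486.7: above both → same outcome either way.
$10083.4: above both → same outcome either way.
$1244.1: below both → same outcome either way.
$26088.3: above both → same outcome either way.
$9101.6: above both → same outcome either way.
Count: 0.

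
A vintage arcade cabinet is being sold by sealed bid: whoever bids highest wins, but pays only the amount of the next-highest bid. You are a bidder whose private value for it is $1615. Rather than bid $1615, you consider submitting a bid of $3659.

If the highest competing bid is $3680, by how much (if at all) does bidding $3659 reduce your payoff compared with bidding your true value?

$0

Bidding your value $1615: you lose (since $1615 < $3680). Payoff $0.
Bidding $3659: you lose. Payoff $0.
Difference = $0 − $0 = $0; both bids lead to the same outcome because the competing bid is above both your value and your alternative bid.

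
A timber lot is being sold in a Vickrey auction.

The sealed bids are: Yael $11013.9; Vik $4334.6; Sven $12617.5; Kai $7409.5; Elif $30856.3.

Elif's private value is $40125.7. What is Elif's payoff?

$27508.2

Highest bid: Elif at $30856.3, so Elif wins.
Second-highest bid: Sven at $12617.5 — that is the price the winner pays.
Elif's payoff = value − price = $40125.7 − $12617.5 = $27508.2.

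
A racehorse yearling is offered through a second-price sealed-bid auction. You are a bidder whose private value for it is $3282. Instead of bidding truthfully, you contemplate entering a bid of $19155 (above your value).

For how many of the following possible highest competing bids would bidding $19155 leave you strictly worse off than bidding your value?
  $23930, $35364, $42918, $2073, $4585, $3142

The deviation hurts exactly when the highest competing bid lies strictly between $3282 and $19155 — overbidding then wins at a price above your value.
$23930: above both → same outcome either way.
$35364: above both → same outcome either way.
$42918: above both → same outcome either way.
$2073: below both → same outcome either way.
$4585: inside the interval → strictly worse (loss $1303).
$3142: below both → same outcome either way.
Count: 1.

1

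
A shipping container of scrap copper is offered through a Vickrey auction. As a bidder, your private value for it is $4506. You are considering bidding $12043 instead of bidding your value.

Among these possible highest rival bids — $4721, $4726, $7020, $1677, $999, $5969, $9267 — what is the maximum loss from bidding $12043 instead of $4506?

$4761

$4721: truthful gives $0, deviation gives −$215 → loss $215.
$4726: truthful gives $0, deviation gives −$220 → loss $220.
$7020: truthful gives $0, deviation gives −$2514 → loss $2514.
$1677: same outcome either way → loss $0.
$999: same outcome either way → loss $0.
$5969: truthful gives $0, deviation gives −$1463 → loss $1463.
$9267: truthful gives $0, deviation gives −$4761 → loss $4761.
Maximum loss: $4761.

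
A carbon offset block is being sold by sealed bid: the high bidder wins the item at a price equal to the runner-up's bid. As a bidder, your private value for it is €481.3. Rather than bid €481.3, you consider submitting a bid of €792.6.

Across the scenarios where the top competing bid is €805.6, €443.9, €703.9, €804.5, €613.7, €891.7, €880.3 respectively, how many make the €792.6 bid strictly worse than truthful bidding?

The deviation hurts exactly when the highest competing bid lies strictly between €481.3 and €792.6 — overbidding then wins at a price above your value.
€805.6: above both → same outcome either way.
€443.9: below both → same outcome either way.
€703.9: inside the interval → strictly worse (loss €222.6).
€804.5: above both → same outcome either way.
€613.7: inside the interval → strictly worse (loss €132.4).
€891.7: above both → same outcome either way.
€880.3: above both → same outcome either way.
Count: 2.

2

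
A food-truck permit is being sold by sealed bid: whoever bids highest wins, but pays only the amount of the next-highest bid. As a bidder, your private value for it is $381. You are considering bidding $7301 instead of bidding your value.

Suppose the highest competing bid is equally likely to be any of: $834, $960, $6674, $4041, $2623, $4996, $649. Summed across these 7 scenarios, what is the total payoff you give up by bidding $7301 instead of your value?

The deviation costs you only when the competing bid falls strictly between $381 and $7301; elsewhere both bids give the same outcome.
$834: truthful payoff $0, deviation payoff −$453 → loss $453.
$960: truthful payoff $0, deviation payoff −$579 → loss $579.
$6674: truthful payoff $0, deviation payoff −$6293 → loss $6293.
$4041: truthful payoff $0, deviation payoff −$3660 → loss $3660.
$2623: truthful payoff $0, deviation payoff −$2242 → loss $2242.
$4996: truthful payoff $0, deviation payoff −$4615 → loss $4615.
$649: truthful payoff $0, deviation payoff −$268 → loss $268.
Total loss = $453 + $579 + $6293 + $3660 + $2242 + $4615 + $268 = $18110.
Truthful bidding weakly dominates here: raising your bid can only win items priced above your value, and lowering it can only forfeit items priced below.

$18110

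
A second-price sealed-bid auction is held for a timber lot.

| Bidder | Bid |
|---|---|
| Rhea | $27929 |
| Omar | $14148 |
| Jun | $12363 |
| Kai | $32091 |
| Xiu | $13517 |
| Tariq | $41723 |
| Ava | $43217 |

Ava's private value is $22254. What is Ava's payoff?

Highest bid: Ava at $43217, so Ava wins.
Second-highest bid: Tariq at $41723 — that is the price the winner pays.
Ava's payoff = value − price = $22254 − $41723 = −$19469.

−$19469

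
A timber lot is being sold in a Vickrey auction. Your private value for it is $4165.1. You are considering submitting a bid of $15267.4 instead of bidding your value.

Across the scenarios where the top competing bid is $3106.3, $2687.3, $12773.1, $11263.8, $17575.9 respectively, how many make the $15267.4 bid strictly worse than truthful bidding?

2

The deviation hurts exactly when the highest competing bid lies strictly between $4165.1 and $15267.4 — overbidding then wins at a price above your value.
$3106.3: below both → same outcome either way.
$2687.3: below both → same outcome either way.
$12773.1: inside the interval → strictly worse (loss $8608).
$11263.8: inside the interval → strictly worse (loss $7098.7).
$17575.9: above both → same outcome either way.
Count: 2.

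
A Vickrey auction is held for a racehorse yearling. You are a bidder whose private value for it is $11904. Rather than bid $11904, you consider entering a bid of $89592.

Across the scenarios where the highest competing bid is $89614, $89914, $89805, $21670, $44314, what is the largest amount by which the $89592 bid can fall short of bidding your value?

$32410

$89614: same outcome either way → loss $0.
$89914: same outcome either way → loss $0.
$89805: same outcome either way → loss $0.
$21670: truthful gives $0, deviation gives −$9766 → loss $9766.
$44314: truthful gives $0, deviation gives −$32410 → loss $32410.
Maximum loss: $32410.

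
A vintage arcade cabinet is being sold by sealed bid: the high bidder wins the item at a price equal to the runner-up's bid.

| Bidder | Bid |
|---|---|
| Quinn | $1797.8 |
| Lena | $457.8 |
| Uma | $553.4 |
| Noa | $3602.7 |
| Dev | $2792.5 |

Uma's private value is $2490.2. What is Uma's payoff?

$0

Highest bid: Noa at $3602.7, so Noa wins.
Second-highest bid: Dev at $2792.5 — that is the price the winner pays.
Uma did not win, so Uma pays nothing and receives nothing: payoff $0.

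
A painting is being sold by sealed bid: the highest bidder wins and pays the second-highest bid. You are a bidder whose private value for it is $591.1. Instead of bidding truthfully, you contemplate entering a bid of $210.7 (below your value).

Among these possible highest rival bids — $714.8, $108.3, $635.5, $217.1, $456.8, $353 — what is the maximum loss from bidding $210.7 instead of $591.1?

$374

$714.8: same outcome either way → loss $0.
$108.3: same outcome either way → loss $0.
$635.5: same outcome either way → loss $0.
$217.1: truthful gives $374, deviation gives $0 → loss $374.
$456.8: truthful gives $134.3, deviation gives $0 → loss $134.3.
$353: truthful gives $238.1, deviation gives $0 → loss $238.1.
Maximum loss: $374.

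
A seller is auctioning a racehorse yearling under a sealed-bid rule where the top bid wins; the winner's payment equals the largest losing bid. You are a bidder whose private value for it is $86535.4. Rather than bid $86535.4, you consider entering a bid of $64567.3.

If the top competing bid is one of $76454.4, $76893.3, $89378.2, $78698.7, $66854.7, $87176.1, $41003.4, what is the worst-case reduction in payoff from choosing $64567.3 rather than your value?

$19680.7

$76454.4: truthful gives $10081, deviation gives $0 → loss $10081.
$76893.3: truthful gives $9642.1, deviation gives $0 → loss $9642.1.
$89378.2: same outcome either way → loss $0.
$78698.7: truthful gives $7836.7, deviation gives $0 → loss $7836.7.
$66854.7: truthful gives $19680.7, deviation gives $0 → loss $19680.7.
$87176.1: same outcome either way → loss $0.
$41003.4: same outcome either way → loss $0.
Maximum loss: $19680.7.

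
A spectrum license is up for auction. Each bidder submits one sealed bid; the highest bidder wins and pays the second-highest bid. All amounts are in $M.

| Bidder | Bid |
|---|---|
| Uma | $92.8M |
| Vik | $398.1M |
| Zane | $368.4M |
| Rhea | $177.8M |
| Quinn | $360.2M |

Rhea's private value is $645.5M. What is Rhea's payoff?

$0M

Highest bid: Vik at $398.1M, so Vik wins.
Second-highest bid: Zane at $368.4M — that is the price the winner pays.
Rhea did not win, so Rhea pays nothing and receives nothing: payoff $0M.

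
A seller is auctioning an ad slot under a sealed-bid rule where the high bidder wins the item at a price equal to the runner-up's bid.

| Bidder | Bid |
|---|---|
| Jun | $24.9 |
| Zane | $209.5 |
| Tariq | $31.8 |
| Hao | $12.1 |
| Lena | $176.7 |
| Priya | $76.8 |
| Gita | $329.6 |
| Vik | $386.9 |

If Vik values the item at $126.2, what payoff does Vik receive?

−$203.4

Highest bid: Vik at $386.9, so Vik wins.
Second-highest bid: Gita at $329.6 — that is the price the winner pays.
Vik's payoff = value − price = $126.2 − $329.6 = −$203.4.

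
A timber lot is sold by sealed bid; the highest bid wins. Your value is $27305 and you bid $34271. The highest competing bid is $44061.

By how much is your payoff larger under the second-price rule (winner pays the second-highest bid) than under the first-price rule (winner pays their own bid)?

Your bid $34271 is below $44061, so you lose under either rule.
Payoff is $0 in both cases; difference = $0.

$0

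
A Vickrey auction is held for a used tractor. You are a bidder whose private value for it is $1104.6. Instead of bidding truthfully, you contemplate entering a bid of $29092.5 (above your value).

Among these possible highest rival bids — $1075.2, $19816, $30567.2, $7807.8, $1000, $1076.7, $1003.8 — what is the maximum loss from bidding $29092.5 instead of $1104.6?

$1075.2: same outcome either way → loss $0.
$19816: truthful gives $0, deviation gives −$18711.4 → loss $18711.4.
$30567.2: same outcome either way → loss $0.
$7807.8: truthful gives $0, deviation gives −$6703.2 → loss $6703.2.
$1000: same outcome either way → loss $0.
$1076.7: same outcome either way → loss $0.
$1003.8: same outcome either way → loss $0.
Maximum loss: $18711.4.

$18711.4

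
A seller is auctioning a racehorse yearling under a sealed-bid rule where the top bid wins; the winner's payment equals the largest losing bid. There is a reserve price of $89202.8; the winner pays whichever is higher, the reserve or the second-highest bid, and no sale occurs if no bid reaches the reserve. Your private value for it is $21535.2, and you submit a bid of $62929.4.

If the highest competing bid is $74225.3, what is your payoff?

$0

Your bid $62929.4 is below the highest competing bid $74225.3, so you lose. Payoff $0.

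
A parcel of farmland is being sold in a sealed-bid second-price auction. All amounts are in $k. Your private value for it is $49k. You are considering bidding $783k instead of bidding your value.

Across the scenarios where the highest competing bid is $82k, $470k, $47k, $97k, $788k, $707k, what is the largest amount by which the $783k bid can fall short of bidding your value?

$82k: truthful gives $0k, deviation gives −$33k → loss $33k.
$470k: truthful gives $0k, deviation gives −$421k → loss $421k.
$47k: same outcome either way → loss $0k.
$97k: truthful gives $0k, deviation gives −$48k → loss $48k.
$788k: same outcome either way → loss $0k.
$707k: truthful gives $0k, deviation gives −$658k → loss $658k.
Maximum loss: $658k.

$658k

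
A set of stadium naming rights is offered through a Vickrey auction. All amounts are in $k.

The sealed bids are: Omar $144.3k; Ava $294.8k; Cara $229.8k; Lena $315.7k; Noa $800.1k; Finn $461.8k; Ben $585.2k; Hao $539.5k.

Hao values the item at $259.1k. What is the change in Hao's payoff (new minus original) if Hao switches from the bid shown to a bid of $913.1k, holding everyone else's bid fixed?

−$541k

The highest bid among the other bidders is $800.1k; Hao's bid doesn't change that.
Original bid $539.5k: Hao is not highest (top rival bid is $800.1k); payoff $0k.
Alternative bid $913.1k: Hao is highest, pays the top rival bid $800.1k; payoff $259.1k − $800.1k = −$541k.
Change in payoff = −$541k − ($0k) = −$541k.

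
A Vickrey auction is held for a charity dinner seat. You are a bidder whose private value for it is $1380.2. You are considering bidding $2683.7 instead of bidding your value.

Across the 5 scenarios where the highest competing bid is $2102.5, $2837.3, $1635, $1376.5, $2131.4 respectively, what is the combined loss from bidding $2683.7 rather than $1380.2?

The deviation costs you only when the competing bid falls strictly between $1380.2 and $2683.7; elsewhere both bids give the same outcome.
$2102.5: truthful payoff $0, deviation payoff −$722.3 → loss $722.3.
$2837.3: outcomes coincide → loss $0.
$1635: truthful payoff $0, deviation payoff −$254.8 → loss $254.8.
$1376.5: outcomes coincide → loss $0.
$2131.4: truthful payoff $0, deviation payoff −$751.2 → loss $751.2.
Total loss = $722.3 + $254.8 + $751.2 = $1728.3.
Truthful bidding weakly dominates here: raising your bid can only win items priced above your value, and lowering it can only forfeit items priced below.

$1728.3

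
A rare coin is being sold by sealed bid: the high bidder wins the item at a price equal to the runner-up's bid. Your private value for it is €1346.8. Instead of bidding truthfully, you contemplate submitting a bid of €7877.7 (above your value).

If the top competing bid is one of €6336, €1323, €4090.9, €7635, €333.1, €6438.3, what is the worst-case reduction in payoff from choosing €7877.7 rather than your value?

€6336: truthful gives €0, deviation gives −€4989.2 → loss €4989.2.
€1323: same outcome either way → loss €0.
€4090.9: truthful gives €0, deviation gives −€2744.1 → loss €2744.1.
€7635: truthful gives €0, deviation gives −€6288.2 → loss €6288.2.
€333.1: same outcome either way → loss €0.
€6438.3: truthful gives €0, deviation gives −€5091.5 → loss €5091.5.
Maximum loss: €6288.2.

€6288.2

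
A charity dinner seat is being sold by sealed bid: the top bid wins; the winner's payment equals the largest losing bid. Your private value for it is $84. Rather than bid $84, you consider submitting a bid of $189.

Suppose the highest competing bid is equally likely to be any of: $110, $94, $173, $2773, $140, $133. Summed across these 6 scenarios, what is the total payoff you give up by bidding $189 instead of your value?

$230

The deviation costs you only when the competing bid falls strictly between $84 and $189; elsewhere both bids give the same outcome.
$110: truthful payoff $0, deviation payoff −$26 → loss $26.
$94: truthful payoff $0, deviation payoff −$10 → loss $10.
$173: truthful payoff $0, deviation payoff −$89 → loss $89.
$2773: outcomes coincide → loss $0.
$140: truthful payoff $0, deviation payoff −$56 → loss $56.
$133: truthful payoff $0, deviation payoff −$49 → loss $49.
Total loss = $26 + $10 + $89 + $56 + $49 = $230.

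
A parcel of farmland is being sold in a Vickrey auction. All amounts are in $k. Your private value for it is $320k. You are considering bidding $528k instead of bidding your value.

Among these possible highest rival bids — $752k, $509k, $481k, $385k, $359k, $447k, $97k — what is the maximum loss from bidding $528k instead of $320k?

$189k

$752k: same outcome either way → loss $0k.
$509k: truthful gives $0k, deviation gives −$189k → loss $189k.
$481k: truthful gives $0k, deviation gives −$161k → loss $161k.
$385k: truthful gives $0k, deviation gives −$65k → loss $65k.
$359k: truthful gives $0k, deviation gives −$39k → loss $39k.
$447k: truthful gives $0k, deviation gives −$127k → loss $127k.
$97k: same outcome either way → loss $0k.
Maximum loss: $189k.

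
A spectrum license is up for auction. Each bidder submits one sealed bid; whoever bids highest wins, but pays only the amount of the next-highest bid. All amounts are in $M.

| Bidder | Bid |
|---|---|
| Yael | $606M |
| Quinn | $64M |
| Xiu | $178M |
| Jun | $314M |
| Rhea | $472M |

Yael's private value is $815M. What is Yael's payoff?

Highest bid: Yael at $606M, so Yael wins.
Second-highest bid: Rhea at $472M — that is the price the winner pays.
Yael's payoff = value − price = $815M − $472M = $343M.

$343M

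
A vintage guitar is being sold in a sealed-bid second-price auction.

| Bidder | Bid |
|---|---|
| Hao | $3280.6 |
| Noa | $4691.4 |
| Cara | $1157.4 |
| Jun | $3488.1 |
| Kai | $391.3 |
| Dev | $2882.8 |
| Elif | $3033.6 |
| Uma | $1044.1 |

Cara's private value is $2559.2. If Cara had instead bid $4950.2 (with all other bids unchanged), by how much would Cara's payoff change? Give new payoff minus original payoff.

The highest bid among the other bidders is $4691.4; Cara's bid doesn't change that.
Original bid $1157.4: Cara is not highest (top rival bid is $4691.4); payoff $0.
Alternative bid $4950.2: Cara is highest, pays the top rival bid $4691.4; payoff $2559.2 − $4691.4 = −$2132.2.
Change in payoff = −$2132.2 − ($0) = −$2132.2.

−$2132.2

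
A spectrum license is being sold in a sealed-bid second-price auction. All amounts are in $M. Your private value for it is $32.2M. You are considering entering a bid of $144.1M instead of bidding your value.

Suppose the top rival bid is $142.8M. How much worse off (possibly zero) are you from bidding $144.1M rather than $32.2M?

Bidding your value $32.2M: you lose (since $32.2M < $142.8M). Payoff $0M.
Bidding $144.1M: you win and pay $142.8M. Payoff $32.2M − $142.8M = −$110.6M.
The competing bid $142.8M lies between your value and your inflated bid, so overbidding wins an item priced above your value.
Loss from deviating = $0M − (−$110.6M) = $110.6M.

$110.6M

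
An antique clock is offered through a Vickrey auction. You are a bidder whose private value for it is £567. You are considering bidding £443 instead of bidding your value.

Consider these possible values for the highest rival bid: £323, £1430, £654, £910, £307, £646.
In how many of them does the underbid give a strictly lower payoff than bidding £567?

0

The deviation hurts exactly when the highest competing bid lies strictly between £443 and £567 — underbidding then forfeits a profitable win.
£323: below both → same outcome either way.
£1430: above both → same outcome either way.
£654: above both → same outcome either way.
£910: above both → same outcome either way.
£307: below both → same outcome either way.
£646: above both → same outcome either way.
Count: 0.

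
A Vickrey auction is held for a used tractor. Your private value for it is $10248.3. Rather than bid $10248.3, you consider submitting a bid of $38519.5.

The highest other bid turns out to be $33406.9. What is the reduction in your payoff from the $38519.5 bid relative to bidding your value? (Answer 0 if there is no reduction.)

$23158.6

Bidding your value $10248.3: you lose (since $10248.3 < $33406.9). Payoff $0.
Bidding $38519.5: you win and pay $33406.9. Payoff $10248.3 − $33406.9 = −$23158.6.
The competing bid $33406.9 lies between your value and your inflated bid, so overbidding wins an item priced above your value.
Loss from deviating = $0 − (−$23158.6) = $23158.6.
In a second-price auction your bid sets only whether you win, not what you pay, so bidding your true value is weakly dominant.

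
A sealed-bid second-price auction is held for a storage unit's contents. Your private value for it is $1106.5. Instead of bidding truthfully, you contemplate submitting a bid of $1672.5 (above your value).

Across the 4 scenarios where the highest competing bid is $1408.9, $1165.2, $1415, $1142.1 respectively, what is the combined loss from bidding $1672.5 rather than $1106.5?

The deviation costs you only when the competing bid falls strictly between $1106.5 and $1672.5; elsewhere both bids give the same outcome.
$1408.9: truthful payoff $0, deviation payoff −$302.4 → loss $302.4.
$1165.2: truthful payoff $0, deviation payoff −$58.7 → loss $58.7.
$1415: truthful payoff $0, deviation payoff −$308.5 → loss $308.5.
$1142.1: truthful payoff $0, deviation payoff −$35.6 → loss $35.6.
Total loss = $302.4 + $58.7 + $308.5 + $35.6 = $705.2.
Truthful bidding weakly dominates here: raising your bid can only win items priced above your value, and lowering it can only forfeit items priced below.

$705.2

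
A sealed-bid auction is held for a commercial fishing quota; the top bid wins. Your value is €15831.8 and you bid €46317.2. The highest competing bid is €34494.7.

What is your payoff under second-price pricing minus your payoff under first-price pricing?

€11822.5

You have the highest bid, so you win under either rule.
Second-price: pay €34494.7 → payoff −€18662.9.
First-price: pay your own bid €46317.2 → payoff −€30485.4.
Difference = −€18662.9 − (−€30485.4) = €11822.5.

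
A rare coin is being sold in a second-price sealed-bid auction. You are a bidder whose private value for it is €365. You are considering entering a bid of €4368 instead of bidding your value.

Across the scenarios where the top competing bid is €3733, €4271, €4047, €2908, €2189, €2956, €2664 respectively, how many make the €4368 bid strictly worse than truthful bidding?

7

The deviation hurts exactly when the highest competing bid lies strictly between €365 and €4368 — overbidding then wins at a price above your value.
€3733: inside the interval → strictly worse (loss €3368).
€4271: inside the interval → strictly worse (loss €3906).
€4047: inside the interval → strictly worse (loss €3682).
€2908: inside the interval → strictly worse (loss €2543).
€2189: inside the interval → strictly worse (loss €1824).
€2956: inside the interval → strictly worse (loss €2591).
€2664: inside the interval → strictly worse (loss €2299).
Count: 7.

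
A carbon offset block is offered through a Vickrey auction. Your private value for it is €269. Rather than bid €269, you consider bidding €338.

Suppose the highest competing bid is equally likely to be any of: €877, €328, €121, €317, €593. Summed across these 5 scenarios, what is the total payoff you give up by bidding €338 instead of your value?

€107

The deviation costs you only when the competing bid falls strictly between €269 and €338; elsewhere both bids give the same outcome.
€877: outcomes coincide → loss €0.
€328: truthful payoff €0, deviation payoff −€59 → loss €59.
€121: outcomes coincide → loss €0.
€317: truthful payoff €0, deviation payoff −€48 → loss €48.
€593: outcomes coincide → loss €0.
Total loss = €59 + €48 = €107.
Because the price is fixed by the runner-up's bid, deviating from your value can only change a good outcome into a bad one — never the reverse.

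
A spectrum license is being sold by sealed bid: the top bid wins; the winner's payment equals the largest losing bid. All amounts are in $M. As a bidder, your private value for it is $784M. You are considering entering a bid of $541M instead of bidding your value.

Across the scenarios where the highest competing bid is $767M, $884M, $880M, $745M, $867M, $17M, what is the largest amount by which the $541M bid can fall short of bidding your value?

$767M: truthful gives $17M, deviation gives $0M → loss $17M.
$884M: same outcome either way → loss $0M.
$880M: same outcome either way → loss $0M.
$745M: truthful gives $39M, deviation gives $0M → loss $39M.
$867M: same outcome either way → loss $0M.
$17M: same outcome either way → loss $0M.
Maximum loss: $39M.

$39M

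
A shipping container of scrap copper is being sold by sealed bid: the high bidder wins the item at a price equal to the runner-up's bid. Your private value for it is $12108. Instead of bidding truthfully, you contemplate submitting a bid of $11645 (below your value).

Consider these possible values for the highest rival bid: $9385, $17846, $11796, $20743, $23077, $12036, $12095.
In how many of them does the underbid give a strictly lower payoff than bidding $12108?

The deviation hurts exactly when the highest competing bid lies strictly between $11645 and $12108 — underbidding then forfeits a profitable win.
$9385: below both → same outcome either way.
$17846: above both → same outcome either way.
$11796: inside the interval → strictly worse (loss $312).
$20743: above both → same outcome either way.
$23077: above both → same outcome either way.
$12036: inside the interval → strictly worse (loss $72).
$12095: inside the interval → strictly worse (loss $13).
Count: 3.

3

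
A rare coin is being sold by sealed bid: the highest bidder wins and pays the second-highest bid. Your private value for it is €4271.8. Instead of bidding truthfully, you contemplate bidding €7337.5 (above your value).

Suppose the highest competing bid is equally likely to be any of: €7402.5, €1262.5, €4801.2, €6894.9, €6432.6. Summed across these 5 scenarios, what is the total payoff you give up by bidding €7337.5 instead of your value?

The deviation costs you only when the competing bid falls strictly between €4271.8 and €7337.5; elsewhere both bids give the same outcome.
€7402.5: outcomes coincide → loss €0.
€1262.5: outcomes coincide → loss €0.
€4801.2: truthful payoff €0, deviation payoff −€529.4 → loss €529.4.
€6894.9: truthful payoff €0, deviation payoff −€2623.1 → loss €2623.1.
€6432.6: truthful payoff €0, deviation payoff −€2160.8 → loss €2160.8.
Total loss = €529.4 + €2623.1 + €2160.8 = €5313.3.

€5313.3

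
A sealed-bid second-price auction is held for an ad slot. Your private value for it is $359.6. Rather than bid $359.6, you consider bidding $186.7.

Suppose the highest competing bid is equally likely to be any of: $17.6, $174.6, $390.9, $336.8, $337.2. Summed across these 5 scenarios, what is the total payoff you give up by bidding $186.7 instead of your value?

The deviation costs you only when the competing bid falls strictly between $186.7 and $359.6; elsewhere both bids give the same outcome.
$17.6: outcomes coincide → loss $0.
$174.6: outcomes coincide → loss $0.
$390.9: outcomes coincide → loss $0.
$336.8: truthful payoff $22.8, deviation payoff $0 → loss $22.8.
$337.2: truthful payoff $22.4, deviation payoff $0 → loss $22.4.
Total loss = $22.8 + $22.4 = $45.2.

$45.2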